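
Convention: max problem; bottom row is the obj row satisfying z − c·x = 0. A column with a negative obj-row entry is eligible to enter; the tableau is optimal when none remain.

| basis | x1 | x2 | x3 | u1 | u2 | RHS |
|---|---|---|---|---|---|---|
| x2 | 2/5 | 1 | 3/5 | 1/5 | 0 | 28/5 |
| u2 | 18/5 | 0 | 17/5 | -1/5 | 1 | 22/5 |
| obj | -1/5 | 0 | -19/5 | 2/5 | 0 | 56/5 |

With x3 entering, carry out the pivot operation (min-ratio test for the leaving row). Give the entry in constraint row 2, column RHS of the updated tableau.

22/17

Ratio test on column x3 — row 1: (28/5)/(3/5) = 28/3; row 2: (22/5)/(17/5) = 22/17. Minimum is 22/17 at row 2 (u2 leaves); pivot element 17/5.
Divide row 2 by 17/5; eliminate column x3 from the other rows.
In the new row 2, the RHS entry is the old entry divided by the pivot: (22/5)/(17/5) = 22/17.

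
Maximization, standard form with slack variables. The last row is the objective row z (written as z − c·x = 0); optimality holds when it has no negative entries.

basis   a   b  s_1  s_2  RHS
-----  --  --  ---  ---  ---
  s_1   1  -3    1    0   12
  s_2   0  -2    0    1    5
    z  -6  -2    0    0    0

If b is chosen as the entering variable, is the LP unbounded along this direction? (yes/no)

Every constraint-row entry in column b is ≤ 0, so increasing b is unbounded.

yes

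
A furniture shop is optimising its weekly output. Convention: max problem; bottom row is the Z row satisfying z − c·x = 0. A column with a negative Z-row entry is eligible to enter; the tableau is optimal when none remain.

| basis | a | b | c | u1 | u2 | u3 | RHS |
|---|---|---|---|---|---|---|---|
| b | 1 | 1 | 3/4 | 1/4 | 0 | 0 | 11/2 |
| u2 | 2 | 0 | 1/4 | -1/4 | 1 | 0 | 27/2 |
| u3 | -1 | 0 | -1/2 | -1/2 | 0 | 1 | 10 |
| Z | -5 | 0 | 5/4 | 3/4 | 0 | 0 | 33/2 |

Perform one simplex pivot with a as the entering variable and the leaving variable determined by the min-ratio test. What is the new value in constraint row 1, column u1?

Ratio test on column a — row 1: (11/2)/1 = 11/2; row 2: (27/2)/2 = 27/4; row 3: entry -1 ≤ 0. Minimum is 11/2 at row 1 (b leaves); pivot element 1.
Divide row 1 by 1; eliminate column a from the other rows.
In the new row 1, the u1 entry is the old entry divided by the pivot: (1/4)/1 = 1/4.

1/4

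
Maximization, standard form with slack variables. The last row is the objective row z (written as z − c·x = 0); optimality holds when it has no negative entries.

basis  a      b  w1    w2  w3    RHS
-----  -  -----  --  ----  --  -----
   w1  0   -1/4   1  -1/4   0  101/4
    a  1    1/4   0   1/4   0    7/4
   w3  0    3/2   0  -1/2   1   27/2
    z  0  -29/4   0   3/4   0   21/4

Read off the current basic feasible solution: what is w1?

w1 is basic (row 1); its value is the RHS of that row, 101/4.

101/4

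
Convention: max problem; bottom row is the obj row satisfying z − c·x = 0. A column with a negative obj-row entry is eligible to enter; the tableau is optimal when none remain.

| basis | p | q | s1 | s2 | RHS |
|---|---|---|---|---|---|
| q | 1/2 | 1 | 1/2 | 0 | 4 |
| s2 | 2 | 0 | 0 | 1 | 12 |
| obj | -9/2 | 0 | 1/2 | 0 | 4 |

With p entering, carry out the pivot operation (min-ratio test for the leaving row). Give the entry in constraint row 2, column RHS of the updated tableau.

Ratio test on column p — row 1: 4/(1/2) = 8; row 2: 12/2 = 6. Minimum is 6 at row 2 (s2 leaves); pivot element 2.
Divide row 2 by 2; eliminate column p from the other rows.
In the new row 2, the RHS entry is the old entry divided by the pivot: 12/2 = 6.

6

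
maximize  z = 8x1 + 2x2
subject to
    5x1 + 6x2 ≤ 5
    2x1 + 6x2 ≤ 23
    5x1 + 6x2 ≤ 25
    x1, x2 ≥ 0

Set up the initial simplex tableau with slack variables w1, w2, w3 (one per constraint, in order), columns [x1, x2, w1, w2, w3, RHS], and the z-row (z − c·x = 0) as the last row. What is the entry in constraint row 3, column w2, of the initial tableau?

0

Slack w2 belongs to constraint 2; its column is the unit vector e_2, so the entry in row 3 is 0.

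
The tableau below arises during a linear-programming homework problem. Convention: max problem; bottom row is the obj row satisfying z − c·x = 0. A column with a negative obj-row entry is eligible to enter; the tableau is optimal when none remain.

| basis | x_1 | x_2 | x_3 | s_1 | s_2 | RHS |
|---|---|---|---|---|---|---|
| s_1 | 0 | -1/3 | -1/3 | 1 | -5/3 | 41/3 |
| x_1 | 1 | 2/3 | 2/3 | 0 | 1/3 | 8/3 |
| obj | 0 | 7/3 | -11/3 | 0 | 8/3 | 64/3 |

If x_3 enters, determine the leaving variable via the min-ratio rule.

x_1

Column x_3 entries and ratios — s_1: -1/3 ≤ 0, skip; x_1: (8/3)/(2/3) = 4.
Smallest ratio is 4 in the row of x_1, so x_1 leaves.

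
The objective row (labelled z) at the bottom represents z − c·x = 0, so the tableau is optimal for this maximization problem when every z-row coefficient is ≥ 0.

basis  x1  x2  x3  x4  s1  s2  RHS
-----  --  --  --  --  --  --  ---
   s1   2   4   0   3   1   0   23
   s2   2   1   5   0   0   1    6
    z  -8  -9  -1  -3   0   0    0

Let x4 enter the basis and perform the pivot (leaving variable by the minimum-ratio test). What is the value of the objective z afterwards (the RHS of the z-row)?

23

Ratio test on column x4 — row 1: 23/3 = 23/3; row 2: entry 0 ≤ 0. Minimum is 23/3 at row 1 (s1 leaves); pivot element 3.
Pivot on row 1; the z-row RHS becomes 0 − (-3)·(23/3) = 23.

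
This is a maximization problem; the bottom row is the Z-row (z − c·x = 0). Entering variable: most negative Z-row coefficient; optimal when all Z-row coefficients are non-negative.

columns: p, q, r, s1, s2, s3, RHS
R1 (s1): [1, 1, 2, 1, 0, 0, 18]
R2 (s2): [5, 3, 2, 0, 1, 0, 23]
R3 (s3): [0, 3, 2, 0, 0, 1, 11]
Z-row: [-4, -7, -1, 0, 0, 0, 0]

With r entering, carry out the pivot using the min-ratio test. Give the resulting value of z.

11/2

Ratio test on column r — row 1: 18/2 = 9; row 2: 23/2 = 23/2; row 3: 11/2 = 11/2. Minimum is 11/2 at row 3 (s3 leaves); pivot element 2.
Pivot on row 3; the Z-row RHS becomes 0 − (-1)·(11/2) = 11/2.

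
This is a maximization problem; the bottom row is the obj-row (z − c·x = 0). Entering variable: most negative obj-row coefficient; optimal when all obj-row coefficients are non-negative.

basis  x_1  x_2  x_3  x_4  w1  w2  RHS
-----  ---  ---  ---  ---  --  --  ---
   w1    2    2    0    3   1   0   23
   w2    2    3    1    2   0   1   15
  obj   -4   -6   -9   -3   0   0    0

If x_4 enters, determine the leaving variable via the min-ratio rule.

w2

Column x_4 entries and ratios — w1: 23/3 = 23/3; w2: 15/2 = 15/2.
Smallest ratio is 15/2 in the row of w2, so w2 leaves.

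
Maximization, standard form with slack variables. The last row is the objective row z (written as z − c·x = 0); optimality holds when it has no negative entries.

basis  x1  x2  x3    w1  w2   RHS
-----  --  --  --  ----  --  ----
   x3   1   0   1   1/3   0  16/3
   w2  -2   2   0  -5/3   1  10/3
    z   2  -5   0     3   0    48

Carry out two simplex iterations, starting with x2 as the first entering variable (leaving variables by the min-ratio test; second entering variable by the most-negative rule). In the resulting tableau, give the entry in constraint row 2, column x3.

1

Ratio test on column x2 — row 1: entry 0 ≤ 0; row 2: (10/3)/2 = 5/3. Minimum is 5/3 at row 2 (w2 leaves); pivot element 2.
Divide row 2 by 2; eliminate column x2 from the other rows.
Second iteration: most negative z-row entry is -3 in column x1, so x1 enters.
Ratio test on column x1 — row 1: (16/3)/1 = 16/3; row 2: entry -1 ≤ 0. Minimum is 16/3 at row 1 (x3 leaves); pivot element 1.
Divide row 1 by 1; eliminate column x1 from the other rows.
After both pivots, the entry at constraint row 2, column x3 is 1.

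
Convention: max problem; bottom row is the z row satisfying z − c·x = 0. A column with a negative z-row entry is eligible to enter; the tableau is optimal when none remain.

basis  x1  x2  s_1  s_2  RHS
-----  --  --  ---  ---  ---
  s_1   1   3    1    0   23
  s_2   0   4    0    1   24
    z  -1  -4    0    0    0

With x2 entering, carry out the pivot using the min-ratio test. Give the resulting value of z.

Ratio test on column x2 — row 1: 23/3 = 23/3; row 2: 24/4 = 6. Minimum is 6 at row 2 (s_2 leaves); pivot element 4.
Pivot on row 2; the z-row RHS becomes 0 − (-4)·6 = 24.

24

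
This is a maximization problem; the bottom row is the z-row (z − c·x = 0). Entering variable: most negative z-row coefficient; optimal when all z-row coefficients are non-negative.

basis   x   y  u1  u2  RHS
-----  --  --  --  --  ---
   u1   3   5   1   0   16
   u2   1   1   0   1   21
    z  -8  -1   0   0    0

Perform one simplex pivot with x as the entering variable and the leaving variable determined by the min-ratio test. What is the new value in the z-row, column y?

37/3

Ratio test on column x — row 1: 16/3 = 16/3; row 2: 21/1 = 21. Minimum is 16/3 at row 1 (u1 leaves); pivot element 3.
Divide row 1 by 3; eliminate column x from the other rows.
z-row update in column y: -1 − (-8)·(5/3) = 37/3.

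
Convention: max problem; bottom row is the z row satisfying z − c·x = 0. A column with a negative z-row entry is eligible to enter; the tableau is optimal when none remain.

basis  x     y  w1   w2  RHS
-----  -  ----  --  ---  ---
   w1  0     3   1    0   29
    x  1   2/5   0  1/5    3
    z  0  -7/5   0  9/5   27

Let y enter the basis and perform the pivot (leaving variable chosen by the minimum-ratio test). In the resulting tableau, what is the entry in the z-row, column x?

7/2

Ratio test on column y — row 1: 29/3 = 29/3; row 2: 3/(2/5) = 15/2. Minimum is 15/2 at row 2 (x leaves); pivot element 2/5.
Divide row 2 by 2/5; eliminate column y from the other rows.
z-row update in column x: 0 − (-7/5)·(5/2) = 7/2.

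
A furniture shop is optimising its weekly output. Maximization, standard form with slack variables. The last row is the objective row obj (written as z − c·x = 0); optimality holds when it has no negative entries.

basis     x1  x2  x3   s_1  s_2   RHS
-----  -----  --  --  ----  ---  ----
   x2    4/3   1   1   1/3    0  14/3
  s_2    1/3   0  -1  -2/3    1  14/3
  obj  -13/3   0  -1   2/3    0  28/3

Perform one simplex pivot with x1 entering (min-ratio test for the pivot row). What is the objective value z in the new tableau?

Ratio test on column x1 — row 1: (14/3)/(4/3) = 7/2; row 2: (14/3)/(1/3) = 14. Minimum is 7/2 at row 1 (x2 leaves); pivot element 4/3.
Pivot on row 1; the obj-row RHS becomes 28/3 − (-13/3)·(7/2) = 49/2.

49/2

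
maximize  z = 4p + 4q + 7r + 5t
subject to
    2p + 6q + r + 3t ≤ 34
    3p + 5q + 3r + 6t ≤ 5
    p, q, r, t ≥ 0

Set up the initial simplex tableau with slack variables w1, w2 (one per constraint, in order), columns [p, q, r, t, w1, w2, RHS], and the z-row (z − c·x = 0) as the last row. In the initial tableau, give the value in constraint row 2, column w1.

0

Slack w1 belongs to constraint 1; its column is the unit vector e_1, so the entry in row 2 is 0.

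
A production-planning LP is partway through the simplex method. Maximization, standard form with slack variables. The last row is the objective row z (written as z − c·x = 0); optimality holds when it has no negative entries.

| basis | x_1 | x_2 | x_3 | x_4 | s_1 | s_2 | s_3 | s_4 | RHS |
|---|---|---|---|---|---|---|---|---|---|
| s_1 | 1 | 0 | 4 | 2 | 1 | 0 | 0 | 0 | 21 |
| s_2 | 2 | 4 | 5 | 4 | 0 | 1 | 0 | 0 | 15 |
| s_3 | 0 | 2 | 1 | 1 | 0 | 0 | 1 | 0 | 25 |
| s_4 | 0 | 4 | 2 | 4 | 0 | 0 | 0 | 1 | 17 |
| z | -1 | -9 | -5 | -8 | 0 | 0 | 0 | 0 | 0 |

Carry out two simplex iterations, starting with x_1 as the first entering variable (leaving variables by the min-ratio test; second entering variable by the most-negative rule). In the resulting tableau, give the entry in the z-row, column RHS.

135/4

Ratio test on column x_1 — row 1: 21/1 = 21; row 2: 15/2 = 15/2; row 3: entry 0 ≤ 0; row 4: entry 0 ≤ 0. Minimum is 15/2 at row 2 (s_2 leaves); pivot element 2.
Divide row 2 by 2; eliminate column x_1 from the other rows.
Second iteration: most negative z-row entry is -7 in column x_2, so x_2 enters.
Ratio test on column x_2 — row 1: entry -2 ≤ 0; row 2: (15/2)/2 = 15/4; row 3: 25/2 = 25/2; row 4: 17/4 = 17/4. Minimum is 15/4 at row 2 (x_1 leaves); pivot element 2.
Divide row 2 by 2; eliminate column x_2 from the other rows.
After both pivots, the entry at the z-row, column RHS is 135/4.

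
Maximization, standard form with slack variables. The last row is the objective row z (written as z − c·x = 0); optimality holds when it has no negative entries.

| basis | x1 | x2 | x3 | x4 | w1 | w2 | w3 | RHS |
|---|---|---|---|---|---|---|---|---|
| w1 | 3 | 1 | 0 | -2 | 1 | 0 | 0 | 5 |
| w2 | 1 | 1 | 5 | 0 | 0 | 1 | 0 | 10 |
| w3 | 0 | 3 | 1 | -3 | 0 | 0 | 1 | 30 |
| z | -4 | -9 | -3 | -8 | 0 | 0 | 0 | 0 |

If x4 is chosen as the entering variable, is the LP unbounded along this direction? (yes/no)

yes

Every constraint-row entry in column x4 is ≤ 0, so increasing x4 is unbounded.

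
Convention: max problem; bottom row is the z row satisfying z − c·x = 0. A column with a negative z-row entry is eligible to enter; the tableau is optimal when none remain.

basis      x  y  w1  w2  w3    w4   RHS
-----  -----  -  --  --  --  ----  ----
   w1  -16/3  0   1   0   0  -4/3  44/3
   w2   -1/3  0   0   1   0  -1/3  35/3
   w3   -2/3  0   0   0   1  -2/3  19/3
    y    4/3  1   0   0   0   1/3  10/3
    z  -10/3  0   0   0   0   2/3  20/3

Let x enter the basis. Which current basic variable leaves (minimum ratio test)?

Column x entries and ratios — w1: -16/3 ≤ 0, skip; w2: -1/3 ≤ 0, skip; w3: -2/3 ≤ 0, skip; y: (10/3)/(4/3) = 5/2.
Smallest ratio is 5/2 in the row of y, so y leaves.

y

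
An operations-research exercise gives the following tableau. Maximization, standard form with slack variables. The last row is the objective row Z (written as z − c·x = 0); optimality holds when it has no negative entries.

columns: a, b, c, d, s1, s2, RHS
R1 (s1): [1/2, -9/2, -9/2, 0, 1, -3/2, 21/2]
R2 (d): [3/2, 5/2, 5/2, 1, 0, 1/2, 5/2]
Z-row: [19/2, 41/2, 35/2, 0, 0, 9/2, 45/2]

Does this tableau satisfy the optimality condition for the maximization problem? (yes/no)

Every Z-row coefficient is ≥ 0, so the tableau is optimal.

yes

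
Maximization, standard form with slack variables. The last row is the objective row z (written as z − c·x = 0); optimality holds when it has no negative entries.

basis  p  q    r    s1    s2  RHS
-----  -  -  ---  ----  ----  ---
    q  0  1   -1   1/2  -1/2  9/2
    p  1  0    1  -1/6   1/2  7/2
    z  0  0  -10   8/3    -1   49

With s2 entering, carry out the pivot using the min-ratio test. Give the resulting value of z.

Ratio test on column s2 — row 1: entry -1/2 ≤ 0; row 2: (7/2)/(1/2) = 7. Minimum is 7 at row 2 (p leaves); pivot element 1/2.
Pivot on row 2; the z-row RHS becomes 49 − (-1)·7 = 56.

56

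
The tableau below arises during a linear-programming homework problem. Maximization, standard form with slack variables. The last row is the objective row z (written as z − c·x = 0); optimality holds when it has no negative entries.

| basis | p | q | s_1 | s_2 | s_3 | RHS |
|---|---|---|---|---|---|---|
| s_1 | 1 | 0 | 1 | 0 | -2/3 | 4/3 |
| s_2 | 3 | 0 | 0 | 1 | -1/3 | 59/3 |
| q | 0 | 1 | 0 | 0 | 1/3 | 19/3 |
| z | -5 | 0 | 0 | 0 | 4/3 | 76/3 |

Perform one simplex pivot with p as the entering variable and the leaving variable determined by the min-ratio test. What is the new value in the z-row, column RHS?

32

Ratio test on column p — row 1: (4/3)/1 = 4/3; row 2: (59/3)/3 = 59/9; row 3: entry 0 ≤ 0. Minimum is 4/3 at row 1 (s_1 leaves); pivot element 1.
Divide row 1 by 1; eliminate column p from the other rows.
z-row update in column RHS: 76/3 − (-5)·(4/3) = 32.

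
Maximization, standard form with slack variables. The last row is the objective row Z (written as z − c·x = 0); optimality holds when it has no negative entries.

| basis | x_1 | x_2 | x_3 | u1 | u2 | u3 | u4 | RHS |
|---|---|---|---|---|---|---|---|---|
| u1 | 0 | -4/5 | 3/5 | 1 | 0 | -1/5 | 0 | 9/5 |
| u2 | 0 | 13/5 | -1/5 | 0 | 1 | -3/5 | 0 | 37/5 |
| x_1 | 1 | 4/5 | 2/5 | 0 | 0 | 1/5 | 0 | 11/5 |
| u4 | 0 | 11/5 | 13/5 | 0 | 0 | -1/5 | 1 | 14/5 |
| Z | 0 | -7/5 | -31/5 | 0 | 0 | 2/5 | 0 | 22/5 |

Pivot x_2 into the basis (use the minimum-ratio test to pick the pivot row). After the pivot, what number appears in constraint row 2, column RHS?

Ratio test on column x_2 — row 1: entry -4/5 ≤ 0; row 2: (37/5)/(13/5) = 37/13; row 3: (11/5)/(4/5) = 11/4; row 4: (14/5)/(11/5) = 14/11. Minimum is 14/11 at row 4 (u4 leaves); pivot element 11/5.
Divide row 4 by 11/5; eliminate column x_2 from the other rows.
Row 2 update in column RHS: 37/5 − (13/5)·(14/11) = 45/11.

45/11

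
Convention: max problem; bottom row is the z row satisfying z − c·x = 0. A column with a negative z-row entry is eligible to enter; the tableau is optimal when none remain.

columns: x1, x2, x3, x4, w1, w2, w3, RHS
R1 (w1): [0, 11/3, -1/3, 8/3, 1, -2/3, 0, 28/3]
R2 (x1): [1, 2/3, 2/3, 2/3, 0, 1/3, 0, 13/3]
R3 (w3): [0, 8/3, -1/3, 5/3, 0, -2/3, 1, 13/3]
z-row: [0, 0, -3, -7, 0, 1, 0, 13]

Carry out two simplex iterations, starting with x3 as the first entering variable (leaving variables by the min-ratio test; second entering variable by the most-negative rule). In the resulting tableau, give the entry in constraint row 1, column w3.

-3/2

Ratio test on column x3 — row 1: entry -1/3 ≤ 0; row 2: (13/3)/(2/3) = 13/2; row 3: entry -1/3 ≤ 0. Minimum is 13/2 at row 2 (x1 leaves); pivot element 2/3.
Divide row 2 by 2/3; eliminate column x3 from the other rows.
Second iteration: most negative z-row entry is -4 in column x4, so x4 enters.
Ratio test on column x4 — row 1: (23/2)/3 = 23/6; row 2: (13/2)/1 = 13/2; row 3: (13/2)/2 = 13/4. Minimum is 13/4 at row 3 (w3 leaves); pivot element 2.
Divide row 3 by 2; eliminate column x4 from the other rows.
After both pivots, the entry at constraint row 1, column w3 is -3/2.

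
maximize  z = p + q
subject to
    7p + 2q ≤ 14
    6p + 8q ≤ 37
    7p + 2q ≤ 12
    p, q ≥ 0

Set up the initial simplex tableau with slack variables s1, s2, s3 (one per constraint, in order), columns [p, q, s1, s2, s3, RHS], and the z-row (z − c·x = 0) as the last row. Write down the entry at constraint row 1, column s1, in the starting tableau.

Slack s1 belongs to constraint 1; its column is the unit vector e_1, so the entry in row 1 is 1.

1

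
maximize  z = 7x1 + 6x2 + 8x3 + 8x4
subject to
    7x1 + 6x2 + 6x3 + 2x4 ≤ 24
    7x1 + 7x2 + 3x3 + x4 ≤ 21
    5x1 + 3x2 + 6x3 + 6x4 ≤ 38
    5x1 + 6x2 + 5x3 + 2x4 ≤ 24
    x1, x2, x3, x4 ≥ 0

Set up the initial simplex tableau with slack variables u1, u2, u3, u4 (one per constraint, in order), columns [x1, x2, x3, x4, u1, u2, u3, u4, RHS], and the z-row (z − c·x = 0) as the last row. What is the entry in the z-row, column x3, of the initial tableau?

The z-row carries the negated objective coefficients: the x3 entry is -8.

-8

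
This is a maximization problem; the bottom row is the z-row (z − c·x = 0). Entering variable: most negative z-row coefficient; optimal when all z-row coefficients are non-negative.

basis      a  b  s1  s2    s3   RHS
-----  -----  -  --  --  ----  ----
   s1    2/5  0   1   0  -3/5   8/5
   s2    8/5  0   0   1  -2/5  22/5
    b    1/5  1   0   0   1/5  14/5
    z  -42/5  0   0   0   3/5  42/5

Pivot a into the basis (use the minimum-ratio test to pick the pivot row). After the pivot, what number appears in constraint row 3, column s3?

1/4

Ratio test on column a — row 1: (8/5)/(2/5) = 4; row 2: (22/5)/(8/5) = 11/4; row 3: (14/5)/(1/5) = 14. Minimum is 11/4 at row 2 (s2 leaves); pivot element 8/5.
Divide row 2 by 8/5; eliminate column a from the other rows.
Row 3 update in column s3: 1/5 − (1/5)·(-1/4) = 1/4.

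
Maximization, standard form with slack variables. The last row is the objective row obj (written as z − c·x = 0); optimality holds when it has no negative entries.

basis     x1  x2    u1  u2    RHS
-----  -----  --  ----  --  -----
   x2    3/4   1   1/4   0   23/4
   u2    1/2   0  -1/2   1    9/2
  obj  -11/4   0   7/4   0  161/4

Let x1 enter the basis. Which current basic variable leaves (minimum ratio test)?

Column x1 entries and ratios — x2: (23/4)/(3/4) = 23/3; u2: (9/2)/(1/2) = 9.
Smallest ratio is 23/3 in the row of x2, so x2 leaves.

x2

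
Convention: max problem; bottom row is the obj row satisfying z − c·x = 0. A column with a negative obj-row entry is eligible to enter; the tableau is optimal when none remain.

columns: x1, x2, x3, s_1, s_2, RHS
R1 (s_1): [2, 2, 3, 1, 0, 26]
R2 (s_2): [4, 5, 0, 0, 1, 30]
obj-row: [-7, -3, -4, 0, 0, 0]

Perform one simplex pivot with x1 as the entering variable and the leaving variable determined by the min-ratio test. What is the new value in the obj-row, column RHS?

105/2

Ratio test on column x1 — row 1: 26/2 = 13; row 2: 30/4 = 15/2. Minimum is 15/2 at row 2 (s_2 leaves); pivot element 4.
Divide row 2 by 4; eliminate column x1 from the other rows.
obj-row update in column RHS: 0 − (-7)·(15/2) = 105/2.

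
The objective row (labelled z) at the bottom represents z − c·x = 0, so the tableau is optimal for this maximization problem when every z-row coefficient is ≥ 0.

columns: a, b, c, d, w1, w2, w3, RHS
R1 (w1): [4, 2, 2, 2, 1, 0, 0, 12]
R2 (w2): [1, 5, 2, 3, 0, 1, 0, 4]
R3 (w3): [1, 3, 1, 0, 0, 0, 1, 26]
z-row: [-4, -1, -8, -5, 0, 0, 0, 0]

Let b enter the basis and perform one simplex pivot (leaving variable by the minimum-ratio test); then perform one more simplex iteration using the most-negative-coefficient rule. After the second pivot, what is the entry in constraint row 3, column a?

1/2

Ratio test on column b — row 1: 12/2 = 6; row 2: 4/5 = 4/5; row 3: 26/3 = 26/3. Minimum is 4/5 at row 2 (w2 leaves); pivot element 5.
Divide row 2 by 5; eliminate column b from the other rows.
Second iteration: most negative z-row entry is -38/5 in column c, so c enters.
Ratio test on column c — row 1: (52/5)/(6/5) = 26/3; row 2: (4/5)/(2/5) = 2; row 3: entry -1/5 ≤ 0. Minimum is 2 at row 2 (b leaves); pivot element 2/5.
Divide row 2 by 2/5; eliminate column c from the other rows.
After both pivots, the entry at constraint row 3, column a is 1/2.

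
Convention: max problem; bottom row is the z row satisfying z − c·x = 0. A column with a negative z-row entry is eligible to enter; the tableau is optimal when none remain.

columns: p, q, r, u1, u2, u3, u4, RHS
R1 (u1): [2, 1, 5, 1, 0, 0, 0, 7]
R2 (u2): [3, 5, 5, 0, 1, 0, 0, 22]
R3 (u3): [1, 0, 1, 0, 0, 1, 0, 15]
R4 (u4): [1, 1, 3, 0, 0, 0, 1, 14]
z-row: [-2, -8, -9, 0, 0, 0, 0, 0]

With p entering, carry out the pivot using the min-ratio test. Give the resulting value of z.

Ratio test on column p — row 1: 7/2 = 7/2; row 2: 22/3 = 22/3; row 3: 15/1 = 15; row 4: 14/1 = 14. Minimum is 7/2 at row 1 (u1 leaves); pivot element 2.
Pivot on row 1; the z-row RHS becomes 0 − (-2)·(7/2) = 7.

7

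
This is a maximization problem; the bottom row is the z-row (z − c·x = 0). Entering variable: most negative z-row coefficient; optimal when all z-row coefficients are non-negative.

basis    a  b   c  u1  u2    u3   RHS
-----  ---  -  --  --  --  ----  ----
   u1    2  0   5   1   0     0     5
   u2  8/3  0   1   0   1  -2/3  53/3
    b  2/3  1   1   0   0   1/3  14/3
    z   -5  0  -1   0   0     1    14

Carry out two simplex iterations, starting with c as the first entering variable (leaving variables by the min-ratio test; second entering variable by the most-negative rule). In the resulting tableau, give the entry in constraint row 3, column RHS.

3

Ratio test on column c — row 1: 5/5 = 1; row 2: (53/3)/1 = 53/3; row 3: (14/3)/1 = 14/3. Minimum is 1 at row 1 (u1 leaves); pivot element 5.
Divide row 1 by 5; eliminate column c from the other rows.
Second iteration: most negative z-row entry is -23/5 in column a, so a enters.
Ratio test on column a — row 1: 1/(2/5) = 5/2; row 2: (50/3)/(34/15) = 125/17; row 3: (11/3)/(4/15) = 55/4. Minimum is 5/2 at row 1 (c leaves); pivot element 2/5.
Divide row 1 by 2/5; eliminate column a from the other rows.
After both pivots, the entry at constraint row 3, column RHS is 3.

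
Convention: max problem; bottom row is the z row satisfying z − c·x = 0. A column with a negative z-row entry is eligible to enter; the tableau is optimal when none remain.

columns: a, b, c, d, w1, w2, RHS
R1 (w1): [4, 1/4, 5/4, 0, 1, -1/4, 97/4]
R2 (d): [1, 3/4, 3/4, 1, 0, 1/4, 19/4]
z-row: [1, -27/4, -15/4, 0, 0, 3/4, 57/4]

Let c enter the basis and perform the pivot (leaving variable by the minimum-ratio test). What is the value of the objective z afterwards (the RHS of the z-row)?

Ratio test on column c — row 1: (97/4)/(5/4) = 97/5; row 2: (19/4)/(3/4) = 19/3. Minimum is 19/3 at row 2 (d leaves); pivot element 3/4.
Pivot on row 2; the z-row RHS becomes 57/4 − (-15/4)·(19/3) = 38.

38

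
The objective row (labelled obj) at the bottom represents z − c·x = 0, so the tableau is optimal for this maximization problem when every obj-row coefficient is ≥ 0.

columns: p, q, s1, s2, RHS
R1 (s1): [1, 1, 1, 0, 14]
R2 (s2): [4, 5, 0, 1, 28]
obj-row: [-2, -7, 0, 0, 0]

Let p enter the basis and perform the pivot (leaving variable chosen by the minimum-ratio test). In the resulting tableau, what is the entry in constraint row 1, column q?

Ratio test on column p — row 1: 14/1 = 14; row 2: 28/4 = 7. Minimum is 7 at row 2 (s2 leaves); pivot element 4.
Divide row 2 by 4; eliminate column p from the other rows.
Row 1 update in column q: 1 − 1·(5/4) = -1/4.

-1/4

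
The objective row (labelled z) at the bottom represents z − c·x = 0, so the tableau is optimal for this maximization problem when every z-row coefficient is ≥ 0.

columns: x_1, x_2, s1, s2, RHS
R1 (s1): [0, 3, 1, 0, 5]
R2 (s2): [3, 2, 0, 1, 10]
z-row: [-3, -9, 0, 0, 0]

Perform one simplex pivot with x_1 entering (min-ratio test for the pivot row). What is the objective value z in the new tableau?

Ratio test on column x_1 — row 1: entry 0 ≤ 0; row 2: 10/3 = 10/3. Minimum is 10/3 at row 2 (s2 leaves); pivot element 3.
Pivot on row 2; the z-row RHS becomes 0 − (-3)·(10/3) = 10.

10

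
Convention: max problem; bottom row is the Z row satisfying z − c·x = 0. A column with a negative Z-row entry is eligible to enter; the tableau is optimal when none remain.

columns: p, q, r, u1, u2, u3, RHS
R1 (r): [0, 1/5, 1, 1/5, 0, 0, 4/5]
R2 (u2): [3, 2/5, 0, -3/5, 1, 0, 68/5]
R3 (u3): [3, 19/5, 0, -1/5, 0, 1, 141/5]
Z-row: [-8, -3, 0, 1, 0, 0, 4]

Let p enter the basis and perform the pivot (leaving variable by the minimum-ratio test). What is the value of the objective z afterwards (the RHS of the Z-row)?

604/15

Ratio test on column p — row 1: entry 0 ≤ 0; row 2: (68/5)/3 = 68/15; row 3: (141/5)/3 = 47/5. Minimum is 68/15 at row 2 (u2 leaves); pivot element 3.
Pivot on row 2; the Z-row RHS becomes 4 − (-8)·(68/15) = 604/15.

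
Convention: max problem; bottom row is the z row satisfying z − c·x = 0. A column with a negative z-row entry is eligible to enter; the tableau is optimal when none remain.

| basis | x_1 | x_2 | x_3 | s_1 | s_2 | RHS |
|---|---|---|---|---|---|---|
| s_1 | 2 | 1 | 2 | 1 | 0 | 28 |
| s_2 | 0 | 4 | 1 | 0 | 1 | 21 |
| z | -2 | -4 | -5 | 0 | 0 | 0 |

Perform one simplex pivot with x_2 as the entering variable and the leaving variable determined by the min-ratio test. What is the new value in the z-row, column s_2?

Ratio test on column x_2 — row 1: 28/1 = 28; row 2: 21/4 = 21/4. Minimum is 21/4 at row 2 (s_2 leaves); pivot element 4.
Divide row 2 by 4; eliminate column x_2 from the other rows.
z-row update in column s_2: 0 − (-4)·(1/4) = 1.

1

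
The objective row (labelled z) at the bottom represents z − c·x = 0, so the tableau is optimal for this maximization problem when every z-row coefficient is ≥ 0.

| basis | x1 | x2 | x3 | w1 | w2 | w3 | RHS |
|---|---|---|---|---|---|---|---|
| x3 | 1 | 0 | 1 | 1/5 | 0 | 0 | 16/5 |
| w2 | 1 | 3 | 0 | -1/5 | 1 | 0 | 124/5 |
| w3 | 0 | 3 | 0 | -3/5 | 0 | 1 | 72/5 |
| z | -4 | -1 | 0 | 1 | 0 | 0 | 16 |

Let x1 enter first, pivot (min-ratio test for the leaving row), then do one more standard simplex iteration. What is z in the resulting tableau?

Ratio test on column x1 — row 1: (16/5)/1 = 16/5; row 2: (124/5)/1 = 124/5; row 3: entry 0 ≤ 0. Minimum is 16/5 at row 1 (x3 leaves); pivot element 1.
Pivot on row 1; the z-row RHS becomes 16 − (-4)·(16/5) = 144/5.
Next entering variable (most negative z-row entry -1): x2.
Ratio test on column x2 — row 1: entry 0 ≤ 0; row 2: (108/5)/3 = 36/5; row 3: (72/5)/3 = 24/5. Minimum is 24/5 at row 3 (w3 leaves); pivot element 3.
After the second pivot the z-row RHS is 144/5 − (-1)·(24/5) = 168/5.

168/5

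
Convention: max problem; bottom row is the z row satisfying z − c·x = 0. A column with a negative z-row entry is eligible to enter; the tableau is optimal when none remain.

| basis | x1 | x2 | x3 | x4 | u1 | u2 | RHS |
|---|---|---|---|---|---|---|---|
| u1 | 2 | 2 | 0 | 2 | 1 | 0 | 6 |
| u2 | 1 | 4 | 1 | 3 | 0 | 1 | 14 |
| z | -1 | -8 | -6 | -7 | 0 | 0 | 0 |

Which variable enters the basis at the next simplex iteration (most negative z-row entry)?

x2

Negative z-row entries: x1: -1, x2: -8, x3: -6, x4: -7.
The most negative is -8 in column x2, so x2 enters.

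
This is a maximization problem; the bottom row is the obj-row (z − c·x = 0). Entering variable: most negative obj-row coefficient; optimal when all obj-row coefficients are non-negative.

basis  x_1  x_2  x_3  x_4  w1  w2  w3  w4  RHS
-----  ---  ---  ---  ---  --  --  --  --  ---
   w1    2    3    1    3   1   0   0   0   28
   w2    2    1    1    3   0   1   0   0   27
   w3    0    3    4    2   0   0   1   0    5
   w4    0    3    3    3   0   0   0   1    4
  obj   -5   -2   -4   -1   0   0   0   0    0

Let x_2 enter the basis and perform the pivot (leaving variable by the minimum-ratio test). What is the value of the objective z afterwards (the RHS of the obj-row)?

8/3

Ratio test on column x_2 — row 1: 28/3 = 28/3; row 2: 27/1 = 27; row 3: 5/3 = 5/3; row 4: 4/3 = 4/3. Minimum is 4/3 at row 4 (w4 leaves); pivot element 3.
Pivot on row 4; the obj-row RHS becomes 0 − (-2)·(4/3) = 8/3.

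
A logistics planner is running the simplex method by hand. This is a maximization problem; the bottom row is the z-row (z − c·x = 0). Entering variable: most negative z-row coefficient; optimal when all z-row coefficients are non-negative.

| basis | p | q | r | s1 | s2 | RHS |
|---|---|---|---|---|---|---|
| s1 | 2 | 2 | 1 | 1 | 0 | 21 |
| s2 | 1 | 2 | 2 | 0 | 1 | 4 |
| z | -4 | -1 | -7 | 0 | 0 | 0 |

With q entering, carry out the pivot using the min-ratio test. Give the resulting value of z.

Ratio test on column q — row 1: 21/2 = 21/2; row 2: 4/2 = 2. Minimum is 2 at row 2 (s2 leaves); pivot element 2.
Pivot on row 2; the z-row RHS becomes 0 − (-1)·2 = 2.

2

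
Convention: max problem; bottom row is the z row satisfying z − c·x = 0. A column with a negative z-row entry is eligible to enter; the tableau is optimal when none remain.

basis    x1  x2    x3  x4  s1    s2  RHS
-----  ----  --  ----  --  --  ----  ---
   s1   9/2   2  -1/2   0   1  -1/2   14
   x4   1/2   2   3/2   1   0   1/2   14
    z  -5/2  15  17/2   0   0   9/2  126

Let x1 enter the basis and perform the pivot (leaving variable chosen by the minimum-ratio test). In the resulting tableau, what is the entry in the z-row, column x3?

Ratio test on column x1 — row 1: 14/(9/2) = 28/9; row 2: 14/(1/2) = 28. Minimum is 28/9 at row 1 (s1 leaves); pivot element 9/2.
Divide row 1 by 9/2; eliminate column x1 from the other rows.
z-row update in column x3: 17/2 − (-5/2)·(-1/9) = 74/9.

74/9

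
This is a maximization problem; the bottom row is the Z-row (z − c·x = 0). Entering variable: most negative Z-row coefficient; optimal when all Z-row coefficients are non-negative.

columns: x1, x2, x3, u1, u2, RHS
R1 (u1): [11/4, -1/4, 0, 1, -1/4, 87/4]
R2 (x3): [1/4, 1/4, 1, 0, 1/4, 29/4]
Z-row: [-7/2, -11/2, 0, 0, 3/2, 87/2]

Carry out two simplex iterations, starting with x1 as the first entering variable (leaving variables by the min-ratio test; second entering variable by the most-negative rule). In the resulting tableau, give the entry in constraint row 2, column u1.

-1/3

Ratio test on column x1 — row 1: (87/4)/(11/4) = 87/11; row 2: (29/4)/(1/4) = 29. Minimum is 87/11 at row 1 (u1 leaves); pivot element 11/4.
Divide row 1 by 11/4; eliminate column x1 from the other rows.
Second iteration: most negative Z-row entry is -64/11 in column x2, so x2 enters.
Ratio test on column x2 — row 1: entry -1/11 ≤ 0; row 2: (58/11)/(3/11) = 58/3. Minimum is 58/3 at row 2 (x3 leaves); pivot element 3/11.
Divide row 2 by 3/11; eliminate column x2 from the other rows.
After both pivots, the entry at constraint row 2, column u1 is -1/3.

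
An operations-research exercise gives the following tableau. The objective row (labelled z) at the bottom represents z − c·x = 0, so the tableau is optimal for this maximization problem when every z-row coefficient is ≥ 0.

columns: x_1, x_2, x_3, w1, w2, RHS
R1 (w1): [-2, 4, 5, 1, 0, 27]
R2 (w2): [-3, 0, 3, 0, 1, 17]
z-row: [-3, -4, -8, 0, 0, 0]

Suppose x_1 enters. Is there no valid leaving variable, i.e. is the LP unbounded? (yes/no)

yes

Every constraint-row entry in column x_1 is ≤ 0, so increasing x_1 is unbounded.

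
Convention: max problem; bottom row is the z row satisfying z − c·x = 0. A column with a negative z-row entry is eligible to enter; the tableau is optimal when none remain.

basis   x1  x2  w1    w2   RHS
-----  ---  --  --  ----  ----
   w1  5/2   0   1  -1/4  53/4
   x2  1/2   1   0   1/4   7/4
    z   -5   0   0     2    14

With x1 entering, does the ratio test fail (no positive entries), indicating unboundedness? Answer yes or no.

Column x1 has positive entries in row(s) 1, 2, so the ratio test bounds it — not unbounded.

no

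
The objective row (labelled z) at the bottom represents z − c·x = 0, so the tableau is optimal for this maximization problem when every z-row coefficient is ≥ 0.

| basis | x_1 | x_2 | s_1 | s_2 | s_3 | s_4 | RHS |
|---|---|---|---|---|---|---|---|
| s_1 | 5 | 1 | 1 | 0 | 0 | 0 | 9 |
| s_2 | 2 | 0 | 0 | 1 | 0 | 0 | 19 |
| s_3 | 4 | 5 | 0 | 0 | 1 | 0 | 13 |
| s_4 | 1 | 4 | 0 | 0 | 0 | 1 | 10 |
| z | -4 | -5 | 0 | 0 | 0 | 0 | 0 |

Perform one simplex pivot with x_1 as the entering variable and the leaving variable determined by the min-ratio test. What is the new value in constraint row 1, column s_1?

Ratio test on column x_1 — row 1: 9/5 = 9/5; row 2: 19/2 = 19/2; row 3: 13/4 = 13/4; row 4: 10/1 = 10. Minimum is 9/5 at row 1 (s_1 leaves); pivot element 5.
Divide row 1 by 5; eliminate column x_1 from the other rows.
In the new row 1, the s_1 entry is the old entry divided by the pivot: 1/5 = 1/5.

1/5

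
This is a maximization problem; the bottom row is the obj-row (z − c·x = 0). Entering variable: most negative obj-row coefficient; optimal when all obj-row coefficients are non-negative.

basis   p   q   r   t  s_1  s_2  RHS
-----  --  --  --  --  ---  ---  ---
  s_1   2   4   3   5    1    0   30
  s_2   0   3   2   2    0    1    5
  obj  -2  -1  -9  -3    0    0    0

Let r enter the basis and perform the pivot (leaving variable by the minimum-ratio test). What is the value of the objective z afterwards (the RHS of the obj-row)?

Ratio test on column r — row 1: 30/3 = 10; row 2: 5/2 = 5/2. Minimum is 5/2 at row 2 (s_2 leaves); pivot element 2.
Pivot on row 2; the obj-row RHS becomes 0 − (-9)·(5/2) = 45/2.

45/2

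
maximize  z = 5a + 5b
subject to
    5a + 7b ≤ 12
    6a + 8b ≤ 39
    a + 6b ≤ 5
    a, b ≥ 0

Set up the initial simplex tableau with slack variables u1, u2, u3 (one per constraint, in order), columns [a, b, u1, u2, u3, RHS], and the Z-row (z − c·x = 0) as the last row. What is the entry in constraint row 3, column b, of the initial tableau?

Constraint 3 has coefficient 6 on b.

6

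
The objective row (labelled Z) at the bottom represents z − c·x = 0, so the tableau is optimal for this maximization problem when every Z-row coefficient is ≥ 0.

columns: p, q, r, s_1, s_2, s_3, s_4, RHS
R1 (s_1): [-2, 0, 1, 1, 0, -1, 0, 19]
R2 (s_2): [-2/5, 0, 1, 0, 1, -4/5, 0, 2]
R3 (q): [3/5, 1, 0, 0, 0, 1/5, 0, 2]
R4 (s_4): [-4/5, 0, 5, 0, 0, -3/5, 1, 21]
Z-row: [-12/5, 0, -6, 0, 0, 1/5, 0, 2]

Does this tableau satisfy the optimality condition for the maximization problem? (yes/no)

The Z-row has a negative entry -6 in column r, so it is not optimal.

no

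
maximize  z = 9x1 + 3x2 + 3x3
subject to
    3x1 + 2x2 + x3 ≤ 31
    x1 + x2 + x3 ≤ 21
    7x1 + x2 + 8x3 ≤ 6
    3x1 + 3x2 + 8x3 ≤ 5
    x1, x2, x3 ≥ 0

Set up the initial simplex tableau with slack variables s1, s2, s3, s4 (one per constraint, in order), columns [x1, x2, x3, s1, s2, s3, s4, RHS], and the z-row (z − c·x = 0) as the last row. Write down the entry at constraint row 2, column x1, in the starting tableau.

Constraint 2 has coefficient 1 on x1.

1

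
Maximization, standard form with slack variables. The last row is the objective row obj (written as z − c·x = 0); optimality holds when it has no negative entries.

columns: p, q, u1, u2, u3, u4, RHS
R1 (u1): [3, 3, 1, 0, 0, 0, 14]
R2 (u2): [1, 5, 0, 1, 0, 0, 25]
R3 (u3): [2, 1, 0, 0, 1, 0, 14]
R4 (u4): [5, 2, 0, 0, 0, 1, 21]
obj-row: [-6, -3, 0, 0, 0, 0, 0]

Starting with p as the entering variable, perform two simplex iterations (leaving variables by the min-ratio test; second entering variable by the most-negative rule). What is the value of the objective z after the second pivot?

Ratio test on column p — row 1: 14/3 = 14/3; row 2: 25/1 = 25; row 3: 14/2 = 7; row 4: 21/5 = 21/5. Minimum is 21/5 at row 4 (u4 leaves); pivot element 5.
Pivot on row 4; the obj-row RHS becomes 0 − (-6)·(21/5) = 126/5.
Next entering variable (most negative obj-row entry -3/5): q.
Ratio test on column q — row 1: (7/5)/(9/5) = 7/9; row 2: (104/5)/(23/5) = 104/23; row 3: (28/5)/(1/5) = 28; row 4: (21/5)/(2/5) = 21/2. Minimum is 7/9 at row 1 (u1 leaves); pivot element 9/5.
After the second pivot the obj-row RHS is 126/5 − (-3/5)·(7/9) = 77/3.

77/3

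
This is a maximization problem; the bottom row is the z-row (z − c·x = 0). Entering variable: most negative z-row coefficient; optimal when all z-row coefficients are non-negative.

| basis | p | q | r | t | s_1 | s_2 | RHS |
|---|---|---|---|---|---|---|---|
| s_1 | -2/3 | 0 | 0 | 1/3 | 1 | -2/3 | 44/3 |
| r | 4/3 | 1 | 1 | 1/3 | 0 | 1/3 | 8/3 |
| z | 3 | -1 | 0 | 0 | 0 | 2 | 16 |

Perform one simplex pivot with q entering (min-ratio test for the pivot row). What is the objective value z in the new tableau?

56/3

Ratio test on column q — row 1: entry 0 ≤ 0; row 2: (8/3)/1 = 8/3. Minimum is 8/3 at row 2 (r leaves); pivot element 1.
Pivot on row 2; the z-row RHS becomes 16 − (-1)·(8/3) = 56/3.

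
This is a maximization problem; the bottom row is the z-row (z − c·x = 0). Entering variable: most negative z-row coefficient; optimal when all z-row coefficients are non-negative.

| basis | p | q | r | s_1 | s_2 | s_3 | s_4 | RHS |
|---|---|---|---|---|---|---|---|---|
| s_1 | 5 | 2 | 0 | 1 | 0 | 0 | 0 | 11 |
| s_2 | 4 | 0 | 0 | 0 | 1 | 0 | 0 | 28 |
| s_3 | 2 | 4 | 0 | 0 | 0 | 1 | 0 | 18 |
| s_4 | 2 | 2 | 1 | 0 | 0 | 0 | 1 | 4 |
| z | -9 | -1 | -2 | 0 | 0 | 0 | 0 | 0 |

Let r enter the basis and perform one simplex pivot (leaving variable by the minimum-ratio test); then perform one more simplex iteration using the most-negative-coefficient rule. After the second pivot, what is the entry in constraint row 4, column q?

1

Ratio test on column r — row 1: entry 0 ≤ 0; row 2: entry 0 ≤ 0; row 3: entry 0 ≤ 0; row 4: 4/1 = 4. Minimum is 4 at row 4 (s_4 leaves); pivot element 1.
Divide row 4 by 1; eliminate column r from the other rows.
Second iteration: most negative z-row entry is -5 in column p, so p enters.
Ratio test on column p — row 1: 11/5 = 11/5; row 2: 28/4 = 7; row 3: 18/2 = 9; row 4: 4/2 = 2. Minimum is 2 at row 4 (r leaves); pivot element 2.
Divide row 4 by 2; eliminate column p from the other rows.
After both pivots, the entry at constraint row 4, column q is 1.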